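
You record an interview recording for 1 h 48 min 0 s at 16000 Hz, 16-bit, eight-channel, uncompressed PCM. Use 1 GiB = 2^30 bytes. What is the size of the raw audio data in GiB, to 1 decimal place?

1.5 GiB

Duration = 1 h 48 min 0 s = 6,480 s.
Bytes = 16,000 samples/s × 6,480 s × 2 bytes/sample × 8 ch = 1,658,880,000 bytes.
1,658,880,000 / 1,073,741,824 = 1.5 GiB.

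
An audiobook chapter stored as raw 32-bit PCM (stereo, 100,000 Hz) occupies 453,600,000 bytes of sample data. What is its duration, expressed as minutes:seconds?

9:27

Byte rate = 100,000 × 4 × 2 = 800,000 bytes/s.
Duration = 453,600,000 / 800,000 = 567 s.
567 s = 9:27.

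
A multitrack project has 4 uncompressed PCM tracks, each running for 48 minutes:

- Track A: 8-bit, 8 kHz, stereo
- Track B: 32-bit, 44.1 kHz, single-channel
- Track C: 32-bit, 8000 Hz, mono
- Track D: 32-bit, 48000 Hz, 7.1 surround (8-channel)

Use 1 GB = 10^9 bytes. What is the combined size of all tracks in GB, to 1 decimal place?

48 minutes = 2,880 s.
Track A: 8,000 × 2,880 × 1 × 2 = 46,080,000 bytes.
Track B: 44,100 × 2,880 × 4 × 1 = 508,032,000 bytes.
Track C: 8,000 × 2,880 × 4 × 1 = 92,160,000 bytes.
Track D: 48,000 × 2,880 × 4 × 8 = 4,423,680,000 bytes.
Total = 5,069,952,000 bytes = 5.1 GB.

5.1 GB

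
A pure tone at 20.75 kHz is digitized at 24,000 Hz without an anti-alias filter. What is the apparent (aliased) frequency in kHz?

Nyquist = 24,000/2 = 12,000 Hz; 20,750 Hz exceeds it.
Alias = |20,750 − 1×24,000| = |20,750 − 24,000| = 3,250 Hz = 3.25 kHz.

3.25 kHz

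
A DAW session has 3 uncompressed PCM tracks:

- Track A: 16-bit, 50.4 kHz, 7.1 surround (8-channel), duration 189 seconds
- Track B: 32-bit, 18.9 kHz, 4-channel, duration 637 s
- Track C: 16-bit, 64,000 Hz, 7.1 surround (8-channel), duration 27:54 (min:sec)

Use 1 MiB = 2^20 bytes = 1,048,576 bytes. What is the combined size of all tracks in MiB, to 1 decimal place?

1963.8 MiB

Track A: 50,400 × 189 × 2 × 8 = 152,409,600 bytes.
Track B: 18,900 × 637 × 4 × 4 = 192,628,800 bytes.
Track C: 27:54 (min:sec) = 1,674 s; 64,000 × 1,674 × 2 × 8 = 1,714,176,000 bytes.
Total = 2,059,214,400 bytes = 1963.8 MiB.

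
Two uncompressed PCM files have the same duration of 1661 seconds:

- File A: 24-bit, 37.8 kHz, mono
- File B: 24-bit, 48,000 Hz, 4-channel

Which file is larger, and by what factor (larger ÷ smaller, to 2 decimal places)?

File B, by a factor of 5.08

File A: 37,800 × 3 × 1 = 113,400 bytes/s.
File B: 48,000 × 3 × 4 = 576,000 bytes/s.
File B is larger; ratio = 956,736,000 / 188,357,400 = 5.08.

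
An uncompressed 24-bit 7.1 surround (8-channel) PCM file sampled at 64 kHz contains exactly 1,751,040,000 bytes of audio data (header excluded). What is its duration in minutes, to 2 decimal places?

19.00 minutes

Byte rate = 64,000 × 3 × 8 = 1,536,000 bytes/s.
Duration = 1,751,040,000 / 1,536,000 = 1,140 s.
1,140 s / 60 = 19.00 minutes.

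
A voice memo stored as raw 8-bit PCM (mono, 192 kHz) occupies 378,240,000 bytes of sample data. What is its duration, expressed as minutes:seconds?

Byte rate = 192,000 × 1 × 1 = 192,000 bytes/s.
Duration = 378,240,000 / 192,000 = 1,970 s.
1,970 s = 32:50.

32:50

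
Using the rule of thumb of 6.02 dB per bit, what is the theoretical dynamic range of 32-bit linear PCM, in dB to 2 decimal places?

32 × 6.02 = 192.64 dB.

192.64 dB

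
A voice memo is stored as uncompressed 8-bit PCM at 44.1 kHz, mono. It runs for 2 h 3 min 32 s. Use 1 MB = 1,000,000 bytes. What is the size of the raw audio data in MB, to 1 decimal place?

326.9 MB

Duration = 2 h 3 min 32 s = 7,412 s.
Bytes = 44,100 samples/s × 7,412 s × 1 bytes/sample × 1 ch = 326,869,200 bytes.
326,869,200 / 1,000,000 = 326.9 MB.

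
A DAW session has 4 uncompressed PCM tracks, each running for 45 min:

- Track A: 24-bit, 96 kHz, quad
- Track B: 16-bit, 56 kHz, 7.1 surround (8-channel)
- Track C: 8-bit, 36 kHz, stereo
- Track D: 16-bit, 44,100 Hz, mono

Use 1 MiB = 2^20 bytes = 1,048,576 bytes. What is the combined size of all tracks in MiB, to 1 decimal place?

5685.9 MiB

45 min = 2,700 s.
Track A: 96,000 × 2,700 × 3 × 4 = 3,110,400,000 bytes.
Track B: 56,000 × 2,700 × 2 × 8 = 2,419,200,000 bytes.
Track C: 36,000 × 2,700 × 1 × 2 = 194,400,000 bytes.
Track D: 44,100 × 2,700 × 2 × 1 = 238,140,000 bytes.
Total = 5,962,140,000 bytes = 5685.9 MiB.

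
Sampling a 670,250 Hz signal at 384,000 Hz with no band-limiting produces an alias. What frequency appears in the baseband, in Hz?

Nyquist = 384,000/2 = 192,000 Hz; 670,250 Hz exceeds it.
Alias = |670,250 − 2×384,000| = |670,250 − 768,000| = 97,750 Hz.

97,750 Hz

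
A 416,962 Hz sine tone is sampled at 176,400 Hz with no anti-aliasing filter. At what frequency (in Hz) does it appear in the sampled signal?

64,162 Hz

Nyquist = 176,400/2 = 88,200 Hz; 416,962 Hz exceeds it.
Alias = |416,962 − 2×176,400| = |416,962 − 352,800| = 64,162 Hz.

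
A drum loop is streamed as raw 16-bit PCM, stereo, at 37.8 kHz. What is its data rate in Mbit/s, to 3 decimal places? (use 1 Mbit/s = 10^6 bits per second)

1.210 Mbit/s

Bit rate = 37,800 × 16 × 2 = 1,209,600 bits/s.
= 1.210 Mbit/s.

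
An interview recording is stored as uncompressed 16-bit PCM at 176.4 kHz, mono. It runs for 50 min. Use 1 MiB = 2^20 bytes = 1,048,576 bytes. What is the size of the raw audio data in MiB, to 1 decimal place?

Duration = 50 min = 3,000 s.
Bytes = 176,400 samples/s × 3,000 s × 2 bytes/sample × 1 ch = 1,058,400,000 bytes.
1,058,400,000 / 1,048,576 = 1009.4 MiB.

1009.4 MiB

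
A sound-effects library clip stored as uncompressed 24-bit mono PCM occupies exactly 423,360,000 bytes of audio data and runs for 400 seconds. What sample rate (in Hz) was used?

Bytes = sample_rate × seconds × bytes_per_sample × channels.
sample_rate = 423,360,000 / (400 × 3 × 1) = 423,360,000 / 1,200 = 352,800 Hz.

352,800 Hz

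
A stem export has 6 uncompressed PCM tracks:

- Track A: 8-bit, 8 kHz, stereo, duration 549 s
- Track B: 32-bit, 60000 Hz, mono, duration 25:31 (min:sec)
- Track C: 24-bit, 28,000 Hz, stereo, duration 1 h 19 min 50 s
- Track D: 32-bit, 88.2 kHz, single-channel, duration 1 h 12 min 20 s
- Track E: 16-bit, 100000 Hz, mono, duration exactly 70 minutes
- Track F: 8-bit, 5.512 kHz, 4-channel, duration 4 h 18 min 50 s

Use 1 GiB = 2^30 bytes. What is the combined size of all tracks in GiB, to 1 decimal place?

3.6 GiB

Track A: 8,000 × 549 × 1 × 2 = 8,784,000 bytes.
Track B: 25:31 (min:sec) = 1,531 s; 60,000 × 1,531 × 4 × 1 = 367,440,000 bytes.
Track C: 1 h 19 min 50 s = 4,790 s; 28,000 × 4,790 × 3 × 2 = 804,720,000 bytes.
Track D: 1 h 12 min 20 s = 4,340 s; 88,200 × 4,340 × 4 × 1 = 1,531,152,000 bytes.
Track E: exactly 70 minutes = 4,200 s; 100,000 × 4,200 × 2 × 1 = 840,000,000 bytes.
Track F: 4 h 18 min 50 s = 15,530 s; 5,512 × 15,530 × 1 × 4 = 342,405,440 bytes.
Total = 3,894,501,440 bytes = 3.6 GiB.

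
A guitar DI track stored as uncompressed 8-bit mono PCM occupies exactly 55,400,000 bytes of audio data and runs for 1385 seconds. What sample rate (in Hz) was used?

40,000 Hz

Bytes = sample_rate × seconds × bytes_per_sample × channels.
sample_rate = 55,400,000 / (1,385 × 1 × 1) = 55,400,000 / 1,385 = 40,000 Hz.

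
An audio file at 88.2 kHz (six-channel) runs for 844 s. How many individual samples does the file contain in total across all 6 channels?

88,200 × 844 s × 6 ch = 446,644,800 samples.

446,644,800 samples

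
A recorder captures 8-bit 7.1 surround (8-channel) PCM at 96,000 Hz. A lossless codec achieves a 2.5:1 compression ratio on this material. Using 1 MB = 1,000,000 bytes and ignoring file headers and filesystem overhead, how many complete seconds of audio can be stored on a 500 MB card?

Uncompressed byte rate = 96,000 × 1 × 8 = 768,000 bytes/s.
After 2.5:1 compression, effective rate ≈ 307200 bytes/s.
Capacity = 500 × 1,000,000 = 500,000,000 bytes.
500,000,000 / effective rate ≈ 1627.6 s → 1,627 seconds.

1,627 seconds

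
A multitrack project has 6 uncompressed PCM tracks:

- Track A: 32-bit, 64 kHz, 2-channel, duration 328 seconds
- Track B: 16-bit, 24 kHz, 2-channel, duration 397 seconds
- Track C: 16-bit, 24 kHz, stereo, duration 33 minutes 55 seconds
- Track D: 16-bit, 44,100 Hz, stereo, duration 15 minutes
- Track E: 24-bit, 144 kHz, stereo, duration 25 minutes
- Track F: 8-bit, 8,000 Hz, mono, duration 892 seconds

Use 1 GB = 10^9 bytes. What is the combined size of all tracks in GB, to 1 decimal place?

Track A: 64,000 × 328 × 4 × 2 = 167,936,000 bytes.
Track B: 24,000 × 397 × 2 × 2 = 38,112,000 bytes.
Track C: 33 minutes 55 seconds = 2,035 s; 24,000 × 2,035 × 2 × 2 = 195,360,000 bytes.
Track D: 15 minutes = 900 s; 44,100 × 900 × 2 × 2 = 158,760,000 bytes.
Track E: 25 minutes = 1,500 s; 144,000 × 1,500 × 3 × 2 = 1,296,000,000 bytes.
Track F: 8,000 × 892 × 1 × 1 = 7,136,000 bytes.
Total = 1,863,304,000 bytes = 1.9 GB.

1.9 GB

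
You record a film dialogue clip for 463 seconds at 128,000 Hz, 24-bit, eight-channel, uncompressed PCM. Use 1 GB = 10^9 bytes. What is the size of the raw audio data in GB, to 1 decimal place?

1.4 GB

Bytes = 128,000 samples/s × 463 s × 3 bytes/sample × 8 ch = 1,422,336,000 bytes.
1,422,336,000 / 1,000,000,000 = 1.4 GB.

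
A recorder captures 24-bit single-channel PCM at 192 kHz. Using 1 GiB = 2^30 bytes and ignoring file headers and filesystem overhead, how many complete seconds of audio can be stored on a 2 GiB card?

Uncompressed byte rate = 192,000 × 3 × 1 = 576,000 bytes/s.
Capacity = 2 × 1,073,741,824 = 2,147,483,648 bytes.
2,147,483,648 / 576,000 ≈ 3728.27 s → 3,728 seconds.

3,728 seconds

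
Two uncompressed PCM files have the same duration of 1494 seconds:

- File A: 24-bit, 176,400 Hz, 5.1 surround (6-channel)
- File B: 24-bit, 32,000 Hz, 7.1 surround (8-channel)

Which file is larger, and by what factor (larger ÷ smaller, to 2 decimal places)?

File A: 176,400 × 3 × 6 = 3,175,200 bytes/s.
File B: 32,000 × 3 × 8 = 768,000 bytes/s.
File A is larger; ratio = 4,743,748,800 / 1,147,392,000 = 4.13.

File A, by a factor of 4.13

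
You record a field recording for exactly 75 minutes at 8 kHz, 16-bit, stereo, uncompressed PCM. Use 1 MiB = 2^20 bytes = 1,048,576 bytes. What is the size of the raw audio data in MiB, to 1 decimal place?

137.3 MiB

Duration = exactly 75 minutes = 4,500 s.
Bytes = 8,000 samples/s × 4,500 s × 2 bytes/sample × 2 ch = 144,000,000 bytes.
144,000,000 / 1,048,576 = 137.3 MiB.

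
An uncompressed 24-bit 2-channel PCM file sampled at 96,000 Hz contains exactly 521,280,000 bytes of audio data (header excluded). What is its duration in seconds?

905 seconds

Byte rate = 96,000 × 3 × 2 = 576,000 bytes/s.
Duration = 521,280,000 / 576,000 = 905 s.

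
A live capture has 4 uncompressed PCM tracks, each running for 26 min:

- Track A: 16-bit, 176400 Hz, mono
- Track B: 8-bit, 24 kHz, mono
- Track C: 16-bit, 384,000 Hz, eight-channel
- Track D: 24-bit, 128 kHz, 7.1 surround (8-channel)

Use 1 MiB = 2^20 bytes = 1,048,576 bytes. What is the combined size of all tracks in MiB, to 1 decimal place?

26 min = 1,560 s.
Track A: 176,400 × 1,560 × 2 × 1 = 550,368,000 bytes.
Track B: 24,000 × 1,560 × 1 × 1 = 37,440,000 bytes.
Track C: 384,000 × 1,560 × 2 × 8 = 9,584,640,000 bytes.
Track D: 128,000 × 1,560 × 3 × 8 = 4,792,320,000 bytes.
Total = 14,964,768,000 bytes = 14271.5 MiB.

14271.5 MiB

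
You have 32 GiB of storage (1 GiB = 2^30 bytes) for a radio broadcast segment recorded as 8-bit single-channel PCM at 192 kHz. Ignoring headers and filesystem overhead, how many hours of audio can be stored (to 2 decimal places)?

Uncompressed byte rate = 192,000 × 1 × 1 = 192,000 bytes/s.
Capacity = 32 × 1,073,741,824 = 34,359,738,368 bytes.
34,359,738,368 / 192,000 ≈ 178956.97 s → 49.71 hours.

49.71 hours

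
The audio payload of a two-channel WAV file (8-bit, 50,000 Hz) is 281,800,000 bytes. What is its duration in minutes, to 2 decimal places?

46.97 minutes

Byte rate = 50,000 × 1 × 2 = 100,000 bytes/s.
Duration = 281,800,000 / 100,000 = 2,818 s.
2,818 s / 60 = 46.97 minutes.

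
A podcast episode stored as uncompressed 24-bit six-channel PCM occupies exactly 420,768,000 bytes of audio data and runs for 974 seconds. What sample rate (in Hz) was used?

Bytes = sample_rate × seconds × bytes_per_sample × channels.
sample_rate = 420,768,000 / (974 × 3 × 6) = 420,768,000 / 17,532 = 24,000 Hz.

24,000 Hz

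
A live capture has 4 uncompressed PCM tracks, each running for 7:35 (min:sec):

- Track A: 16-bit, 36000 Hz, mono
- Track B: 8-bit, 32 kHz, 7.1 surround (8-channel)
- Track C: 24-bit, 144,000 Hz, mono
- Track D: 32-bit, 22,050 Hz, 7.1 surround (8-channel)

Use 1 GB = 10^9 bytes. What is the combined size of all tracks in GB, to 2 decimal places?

0.67 GB

7:35 (min:sec) = 455 s.
Track A: 36,000 × 455 × 2 × 1 = 32,760,000 bytes.
Track B: 32,000 × 455 × 1 × 8 = 116,480,000 bytes.
Track C: 144,000 × 455 × 3 × 1 = 196,560,000 bytes.
Track D: 22,050 × 455 × 4 × 8 = 321,048,000 bytes.
Total = 666,848,000 bytes = 0.67 GB.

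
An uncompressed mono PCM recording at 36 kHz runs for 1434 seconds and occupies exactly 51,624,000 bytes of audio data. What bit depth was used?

Bytes per sample = 51,624,000 / (36,000 × 1,434 × 1) = 51,624,000 / 51,624,000 = 1.
Bit depth = 1 × 8 = 8 bits.

8 bits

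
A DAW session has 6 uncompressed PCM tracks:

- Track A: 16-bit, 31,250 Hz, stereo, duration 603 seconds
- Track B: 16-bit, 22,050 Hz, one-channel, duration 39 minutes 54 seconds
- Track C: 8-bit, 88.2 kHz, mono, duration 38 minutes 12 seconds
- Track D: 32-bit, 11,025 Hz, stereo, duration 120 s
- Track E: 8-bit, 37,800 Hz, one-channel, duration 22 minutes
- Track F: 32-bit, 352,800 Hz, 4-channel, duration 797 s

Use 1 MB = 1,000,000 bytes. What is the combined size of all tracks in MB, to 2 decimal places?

Track A: 31,250 × 603 × 2 × 2 = 75,375,000 bytes.
Track B: 39 minutes 54 seconds = 2,394 s; 22,050 × 2,394 × 2 × 1 = 105,575,400 bytes.
Track C: 38 minutes 12 seconds = 2,292 s; 88,200 × 2,292 × 1 × 1 = 202,154,400 bytes.
Track D: 11,025 × 120 × 4 × 2 = 10,584,000 bytes.
Track E: 22 minutes = 1,320 s; 37,800 × 1,320 × 1 × 1 = 49,896,000 bytes.
Track F: 352,800 × 797 × 4 × 4 = 4,498,905,600 bytes.
Total = 4,942,490,400 bytes = 4942.49 MB.

4942.49 MB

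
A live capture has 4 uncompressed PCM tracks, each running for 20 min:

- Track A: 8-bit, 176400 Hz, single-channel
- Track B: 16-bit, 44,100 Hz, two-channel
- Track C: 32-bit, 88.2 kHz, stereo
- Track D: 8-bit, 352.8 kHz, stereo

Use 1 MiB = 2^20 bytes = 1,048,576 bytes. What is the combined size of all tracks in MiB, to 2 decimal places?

20 min = 1,200 s.
Track A: 176,400 × 1,200 × 1 × 1 = 211,680,000 bytes.
Track B: 44,100 × 1,200 × 2 × 2 = 211,680,000 bytes.
Track C: 88,200 × 1,200 × 4 × 2 = 846,720,000 bytes.
Track D: 352,800 × 1,200 × 1 × 2 = 846,720,000 bytes.
Total = 2,116,800,000 bytes = 2018.74 MiB.

2018.74 MiB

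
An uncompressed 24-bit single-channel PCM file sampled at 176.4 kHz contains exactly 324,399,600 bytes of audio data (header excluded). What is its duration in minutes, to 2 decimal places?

10.22 minutes

Byte rate = 176,400 × 3 × 1 = 529,200 bytes/s.
Duration = 324,399,600 / 529,200 = 613 s.
613 s / 60 = 10.22 minutes.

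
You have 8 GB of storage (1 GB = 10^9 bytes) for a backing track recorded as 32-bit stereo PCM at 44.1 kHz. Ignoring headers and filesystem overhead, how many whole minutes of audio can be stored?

377 minutes

Uncompressed byte rate = 44,100 × 4 × 2 = 352,800 bytes/s.
Capacity = 8 × 1,000,000,000 = 8,000,000,000 bytes.
8,000,000,000 / 352,800 ≈ 22675.74 s → 377 minutes.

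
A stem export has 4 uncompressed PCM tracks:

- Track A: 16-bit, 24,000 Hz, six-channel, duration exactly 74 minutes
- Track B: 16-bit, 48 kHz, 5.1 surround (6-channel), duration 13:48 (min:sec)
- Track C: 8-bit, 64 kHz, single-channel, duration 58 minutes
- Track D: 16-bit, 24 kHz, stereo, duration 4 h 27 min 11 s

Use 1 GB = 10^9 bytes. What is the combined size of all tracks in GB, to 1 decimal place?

3.5 GB

Track A: exactly 74 minutes = 4,440 s; 24,000 × 4,440 × 2 × 6 = 1,278,720,000 bytes.
Track B: 13:48 (min:sec) = 828 s; 48,000 × 828 × 2 × 6 = 476,928,000 bytes.
Track C: 58 minutes = 3,480 s; 64,000 × 3,480 × 1 × 1 = 222,720,000 bytes.
Track D: 4 h 27 min 11 s = 16,031 s; 24,000 × 16,031 × 2 × 2 = 1,538,976,000 bytes.
Total = 3,517,344,000 bytes = 3.5 GB.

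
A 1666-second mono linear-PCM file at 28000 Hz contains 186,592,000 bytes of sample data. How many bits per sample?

Bytes per sample = 186,592,000 / (28,000 × 1,666 × 1) = 186,592,000 / 46,648,000 = 4.
Bit depth = 4 × 8 = 32 bits.

32 bits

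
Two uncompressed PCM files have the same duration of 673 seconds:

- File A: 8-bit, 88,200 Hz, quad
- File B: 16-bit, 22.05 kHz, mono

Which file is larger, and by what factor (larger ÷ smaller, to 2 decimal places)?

File A: 88,200 × 1 × 4 = 352,800 bytes/s.
File B: 22,050 × 2 × 1 = 44,100 bytes/s.
File A is larger; ratio = 237,434,400 / 29,679,300 = 8.00.

File A, by a factor of 8.00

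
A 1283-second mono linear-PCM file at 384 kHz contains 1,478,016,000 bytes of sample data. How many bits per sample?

24 bits

Bytes per sample = 1,478,016,000 / (384,000 × 1,283 × 1) = 1,478,016,000 / 492,672,000 = 3.
Bit depth = 3 × 8 = 24 bits.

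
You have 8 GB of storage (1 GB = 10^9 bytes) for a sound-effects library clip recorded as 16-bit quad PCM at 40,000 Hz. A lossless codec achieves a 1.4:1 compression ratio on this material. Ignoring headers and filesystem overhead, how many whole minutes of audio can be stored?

583 minutes

Uncompressed byte rate = 40,000 × 2 × 4 = 320,000 bytes/s.
After 1.4:1 compression, effective rate ≈ 228571.43 bytes/s.
Capacity = 8 × 1,000,000,000 = 8,000,000,000 bytes.
8,000,000,000 / effective rate ≈ 35000 s → 583 minutes.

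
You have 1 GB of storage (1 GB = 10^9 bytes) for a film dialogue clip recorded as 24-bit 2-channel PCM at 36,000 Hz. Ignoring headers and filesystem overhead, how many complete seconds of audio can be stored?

Uncompressed byte rate = 36,000 × 3 × 2 = 216,000 bytes/s.
Capacity = 1 × 1,000,000,000 = 1,000,000,000 bytes.
1,000,000,000 / 216,000 ≈ 4629.63 s → 4,629 seconds.

4,629 seconds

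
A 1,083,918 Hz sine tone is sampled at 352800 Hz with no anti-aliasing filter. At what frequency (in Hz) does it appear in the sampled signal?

25,518 Hz

Nyquist = 352,800/2 = 176,400 Hz; 1,083,918 Hz exceeds it.
Alias = |1,083,918 − 3×352,800| = |1,083,918 − 1,058,400| = 25,518 Hz.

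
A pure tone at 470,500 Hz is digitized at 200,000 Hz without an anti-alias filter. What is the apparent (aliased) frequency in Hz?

70,500 Hz

Nyquist = 200,000/2 = 100,000 Hz; 470,500 Hz exceeds it.
Alias = |470,500 − 2×200,000| = |470,500 − 400,000| = 70,500 Hz.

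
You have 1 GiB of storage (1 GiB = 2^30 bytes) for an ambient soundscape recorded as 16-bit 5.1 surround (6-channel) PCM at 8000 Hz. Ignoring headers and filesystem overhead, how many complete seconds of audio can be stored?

Uncompressed byte rate = 8,000 × 2 × 6 = 96,000 bytes/s.
Capacity = 1 × 1,073,741,824 = 1,073,741,824 bytes.
1,073,741,824 / 96,000 ≈ 11184.81 s → 11,184 seconds.

11,184 seconds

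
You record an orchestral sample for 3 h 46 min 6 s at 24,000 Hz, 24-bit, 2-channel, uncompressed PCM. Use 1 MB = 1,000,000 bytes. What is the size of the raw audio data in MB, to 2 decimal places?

1953.50 MB

Duration = 3 h 46 min 6 s = 13,566 s.
Bytes = 24,000 samples/s × 13,566 s × 3 bytes/sample × 2 ch = 1,953,504,000 bytes.
1,953,504,000 / 1,000,000 = 1953.50 MB.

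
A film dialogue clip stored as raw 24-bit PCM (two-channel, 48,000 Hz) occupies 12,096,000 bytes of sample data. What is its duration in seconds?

42 seconds

Byte rate = 48,000 × 3 × 2 = 288,000 bytes/s.
Duration = 12,096,000 / 288,000 = 42 s.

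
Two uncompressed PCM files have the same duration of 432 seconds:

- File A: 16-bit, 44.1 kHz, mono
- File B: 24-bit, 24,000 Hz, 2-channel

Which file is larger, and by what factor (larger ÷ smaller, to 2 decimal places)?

File A: 44,100 × 2 × 1 = 88,200 bytes/s.
File B: 24,000 × 3 × 2 = 144,000 bytes/s.
File B is larger; ratio = 62,208,000 / 38,102,400 = 1.63.

File B, by a factor of 1.63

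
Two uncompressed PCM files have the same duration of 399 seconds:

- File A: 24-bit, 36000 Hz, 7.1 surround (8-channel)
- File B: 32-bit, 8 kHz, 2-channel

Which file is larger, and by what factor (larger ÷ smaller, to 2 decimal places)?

File A, by a factor of 13.50

File A: 36,000 × 3 × 8 = 864,000 bytes/s.
File B: 8,000 × 4 × 2 = 64,000 bytes/s.
File A is larger; ratio = 344,736,000 / 25,536,000 = 13.50.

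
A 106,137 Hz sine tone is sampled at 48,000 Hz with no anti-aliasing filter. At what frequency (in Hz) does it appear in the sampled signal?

10,137 Hz

Nyquist = 48,000/2 = 24,000 Hz; 106,137 Hz exceeds it.
Alias = |106,137 − 2×48,000| = |106,137 − 96,000| = 10,137 Hz.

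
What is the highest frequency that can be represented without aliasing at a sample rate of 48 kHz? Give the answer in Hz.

24,000 Hz

Nyquist frequency = sample rate / 2 = 48,000 / 2 = 24,000 Hz.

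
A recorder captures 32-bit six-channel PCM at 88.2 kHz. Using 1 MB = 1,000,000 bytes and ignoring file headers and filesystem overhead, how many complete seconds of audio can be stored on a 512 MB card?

Uncompressed byte rate = 88,200 × 4 × 6 = 2,116,800 bytes/s.
Capacity = 512 × 1,000,000 = 512,000,000 bytes.
512,000,000 / 2,116,800 ≈ 241.87 s → 241 seconds.

241 seconds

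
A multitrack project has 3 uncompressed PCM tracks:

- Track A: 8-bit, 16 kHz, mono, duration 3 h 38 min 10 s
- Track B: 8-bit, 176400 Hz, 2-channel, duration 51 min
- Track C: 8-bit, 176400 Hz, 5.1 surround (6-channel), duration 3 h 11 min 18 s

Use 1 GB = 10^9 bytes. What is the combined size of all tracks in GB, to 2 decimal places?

13.44 GB

Track A: 3 h 38 min 10 s = 13,090 s; 16,000 × 13,090 × 1 × 1 = 209,440,000 bytes.
Track B: 51 min = 3,060 s; 176,400 × 3,060 × 1 × 2 = 1,079,568,000 bytes.
Track C: 3 h 11 min 18 s = 11,478 s; 176,400 × 11,478 × 1 × 6 = 12,148,315,200 bytes.
Total = 13,437,323,200 bytes = 13.44 GB.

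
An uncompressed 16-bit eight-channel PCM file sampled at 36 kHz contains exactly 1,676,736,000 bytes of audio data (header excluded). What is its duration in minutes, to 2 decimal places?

Byte rate = 36,000 × 2 × 8 = 576,000 bytes/s.
Duration = 1,676,736,000 / 576,000 = 2,911 s.
2,911 s / 60 = 48.52 minutes.

48.52 minutes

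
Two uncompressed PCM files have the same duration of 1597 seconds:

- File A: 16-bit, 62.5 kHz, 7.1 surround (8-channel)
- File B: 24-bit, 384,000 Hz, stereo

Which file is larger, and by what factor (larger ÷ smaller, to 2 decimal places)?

File A: 62,500 × 2 × 8 = 1,000,000 bytes/s.
File B: 384,000 × 3 × 2 = 2,304,000 bytes/s.
File B is larger; ratio = 3,679,488,000 / 1,597,000,000 = 2.30.

File B, by a factor of 2.30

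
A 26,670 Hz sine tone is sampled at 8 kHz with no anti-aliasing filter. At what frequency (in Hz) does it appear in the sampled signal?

2,670 Hz

Nyquist = 8,000/2 = 4,000 Hz; 26,670 Hz exceeds it.
Alias = |26,670 − 3×8,000| = |26,670 − 24,000| = 2,670 Hz.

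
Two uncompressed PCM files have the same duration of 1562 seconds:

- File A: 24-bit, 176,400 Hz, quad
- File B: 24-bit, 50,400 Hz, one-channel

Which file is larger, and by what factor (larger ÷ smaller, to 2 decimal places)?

File A, by a factor of 14.00

File A: 176,400 × 3 × 4 = 2,116,800 bytes/s.
File B: 50,400 × 3 × 1 = 151,200 bytes/s.
File A is larger; ratio = 3,306,441,600 / 236,174,400 = 14.00.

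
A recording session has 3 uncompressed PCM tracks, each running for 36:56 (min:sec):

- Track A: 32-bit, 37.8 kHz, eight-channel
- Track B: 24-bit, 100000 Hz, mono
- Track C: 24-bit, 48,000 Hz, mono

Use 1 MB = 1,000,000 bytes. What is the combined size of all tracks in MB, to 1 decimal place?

36:56 (min:sec) = 2,216 s.
Track A: 37,800 × 2,216 × 4 × 8 = 2,680,473,600 bytes.
Track B: 100,000 × 2,216 × 3 × 1 = 664,800,000 bytes.
Track C: 48,000 × 2,216 × 3 × 1 = 319,104,000 bytes.
Total = 3,664,377,600 bytes = 3664.4 MB.

3664.4 MB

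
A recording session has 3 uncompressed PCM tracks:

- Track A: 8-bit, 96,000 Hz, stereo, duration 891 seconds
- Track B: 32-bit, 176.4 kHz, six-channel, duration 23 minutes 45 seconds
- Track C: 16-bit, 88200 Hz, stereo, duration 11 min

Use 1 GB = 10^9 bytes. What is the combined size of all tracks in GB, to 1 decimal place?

Track A: 96,000 × 891 × 1 × 2 = 171,072,000 bytes.
Track B: 23 minutes 45 seconds = 1,425 s; 176,400 × 1,425 × 4 × 6 = 6,032,880,000 bytes.
Track C: 11 min = 660 s; 88,200 × 660 × 2 × 2 = 232,848,000 bytes.
Total = 6,436,800,000 bytes = 6.4 GB.

6.4 GB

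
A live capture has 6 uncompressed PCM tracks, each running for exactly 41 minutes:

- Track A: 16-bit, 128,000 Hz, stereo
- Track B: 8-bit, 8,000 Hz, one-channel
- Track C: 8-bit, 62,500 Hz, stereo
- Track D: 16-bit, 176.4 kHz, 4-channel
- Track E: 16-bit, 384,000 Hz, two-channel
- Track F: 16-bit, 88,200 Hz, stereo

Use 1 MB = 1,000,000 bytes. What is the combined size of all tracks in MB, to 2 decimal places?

9704.70 MB

exactly 41 minutes = 2,460 s.
Track A: 128,000 × 2,460 × 2 × 2 = 1,259,520,000 bytes.
Track B: 8,000 × 2,460 × 1 × 1 = 19,680,000 bytes.
Track C: 62,500 × 2,460 × 1 × 2 = 307,500,000 bytes.
Track D: 176,400 × 2,460 × 2 × 4 = 3,471,552,000 bytes.
Track E: 384,000 × 2,460 × 2 × 2 = 3,778,560,000 bytes.
Track F: 88,200 × 2,460 × 2 × 2 = 867,888,000 bytes.
Total = 9,704,700,000 bytes = 9704.70 MB.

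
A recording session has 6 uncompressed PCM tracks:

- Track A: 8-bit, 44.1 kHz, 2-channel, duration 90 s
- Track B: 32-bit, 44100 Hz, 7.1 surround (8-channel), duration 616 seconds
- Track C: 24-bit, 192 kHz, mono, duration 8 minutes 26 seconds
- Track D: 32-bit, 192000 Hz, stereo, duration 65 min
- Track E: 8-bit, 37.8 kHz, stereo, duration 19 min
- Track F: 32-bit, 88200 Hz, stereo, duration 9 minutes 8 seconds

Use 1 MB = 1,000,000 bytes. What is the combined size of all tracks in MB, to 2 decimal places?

Track A: 44,100 × 90 × 1 × 2 = 7,938,000 bytes.
Track B: 44,100 × 616 × 4 × 8 = 869,299,200 bytes.
Track C: 8 minutes 26 seconds = 506 s; 192,000 × 506 × 3 × 1 = 291,456,000 bytes.
Track D: 65 min = 3,900 s; 192,000 × 3,900 × 4 × 2 = 5,990,400,000 bytes.
Track E: 19 min = 1,140 s; 37,800 × 1,140 × 1 × 2 = 86,184,000 bytes.
Track F: 9 minutes 8 seconds = 548 s; 88,200 × 548 × 4 × 2 = 386,668,800 bytes.
Total = 7,631,946,000 bytes = 7631.95 MB.

7631.95 MB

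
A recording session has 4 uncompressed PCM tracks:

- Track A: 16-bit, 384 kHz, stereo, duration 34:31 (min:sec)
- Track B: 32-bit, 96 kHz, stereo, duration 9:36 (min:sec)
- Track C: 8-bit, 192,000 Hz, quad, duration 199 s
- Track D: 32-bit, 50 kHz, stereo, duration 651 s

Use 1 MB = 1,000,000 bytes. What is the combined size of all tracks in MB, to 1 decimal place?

Track A: 34:31 (min:sec) = 2,071 s; 384,000 × 2,071 × 2 × 2 = 3,181,056,000 bytes.
Track B: 9:36 (min:sec) = 576 s; 96,000 × 576 × 4 × 2 = 442,368,000 bytes.
Track C: 192,000 × 199 × 1 × 4 = 152,832,000 bytes.
Track D: 50,000 × 651 × 4 × 2 = 260,400,000 bytes.
Total = 4,036,656,000 bytes = 4036.7 MB.

4036.7 MB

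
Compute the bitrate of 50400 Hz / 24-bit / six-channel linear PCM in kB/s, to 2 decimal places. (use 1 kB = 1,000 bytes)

907.20 kB/s

Bit rate = 50,400 × 24 × 6 = 7,257,600 bits/s.
7,257,600 / 8 = 907,200 B/s = 907.20 kB/s.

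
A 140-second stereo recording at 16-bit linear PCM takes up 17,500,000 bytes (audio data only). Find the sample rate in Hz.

31,250 Hz

Bytes = sample_rate × seconds × bytes_per_sample × channels.
sample_rate = 17,500,000 / (140 × 2 × 2) = 17,500,000 / 560 = 31,250 Hz.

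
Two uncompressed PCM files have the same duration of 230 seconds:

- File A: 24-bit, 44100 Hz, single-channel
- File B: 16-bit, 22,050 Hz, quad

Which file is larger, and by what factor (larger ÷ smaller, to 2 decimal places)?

File B, by a factor of 1.33

File A: 44,100 × 3 × 1 = 132,300 bytes/s.
File B: 22,050 × 2 × 4 = 176,400 bytes/s.
File B is larger; ratio = 40,572,000 / 30,429,000 = 1.33.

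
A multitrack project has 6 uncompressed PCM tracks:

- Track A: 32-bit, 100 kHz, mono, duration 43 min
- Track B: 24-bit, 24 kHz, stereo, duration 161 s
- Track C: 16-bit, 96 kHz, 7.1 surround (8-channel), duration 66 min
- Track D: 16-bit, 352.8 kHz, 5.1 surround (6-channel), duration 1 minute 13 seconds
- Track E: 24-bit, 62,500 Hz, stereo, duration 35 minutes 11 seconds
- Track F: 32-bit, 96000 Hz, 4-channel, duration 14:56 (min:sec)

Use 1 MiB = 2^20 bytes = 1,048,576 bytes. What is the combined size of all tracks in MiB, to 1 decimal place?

9169.3 MiB

Track A: 43 min = 2,580 s; 100,000 × 2,580 × 4 × 1 = 1,032,000,000 bytes.
Track B: 24,000 × 161 × 3 × 2 = 23,184,000 bytes.
Track C: 66 min = 3,960 s; 96,000 × 3,960 × 2 × 8 = 6,082,560,000 bytes.
Track D: 1 minute 13 seconds = 73 s; 352,800 × 73 × 2 × 6 = 309,052,800 bytes.
Track E: 35 minutes 11 seconds = 2,111 s; 62,500 × 2,111 × 3 × 2 = 791,625,000 bytes.
Track F: 14:56 (min:sec) = 896 s; 96,000 × 896 × 4 × 4 = 1,376,256,000 bytes.
Total = 9,614,677,800 bytes = 9169.3 MiB.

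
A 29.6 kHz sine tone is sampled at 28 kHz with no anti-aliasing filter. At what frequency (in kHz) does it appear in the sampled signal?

1.6 kHz

Nyquist = 28,000/2 = 14,000 Hz; 29,600 Hz exceeds it.
Alias = |29,600 − 1×28,000| = |29,600 − 28,000| = 1,600 Hz = 1.6 kHz.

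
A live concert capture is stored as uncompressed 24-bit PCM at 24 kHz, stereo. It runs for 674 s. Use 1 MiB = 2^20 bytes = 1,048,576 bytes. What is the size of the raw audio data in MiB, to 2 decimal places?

92.56 MiB

Bytes = 24,000 samples/s × 674 s × 3 bytes/sample × 2 ch = 97,056,000 bytes.
97,056,000 / 1,048,576 = 92.56 MiB.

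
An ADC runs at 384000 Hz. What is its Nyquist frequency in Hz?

Nyquist frequency = sample rate / 2 = 384,000 / 2 = 192,000 Hz.

192,000 Hz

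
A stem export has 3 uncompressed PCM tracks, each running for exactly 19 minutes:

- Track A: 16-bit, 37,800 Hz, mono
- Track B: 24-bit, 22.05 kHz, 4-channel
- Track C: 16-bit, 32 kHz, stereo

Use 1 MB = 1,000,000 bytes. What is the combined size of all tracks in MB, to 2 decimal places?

533.75 MB

exactly 19 minutes = 1,140 s.
Track A: 37,800 × 1,140 × 2 × 1 = 86,184,000 bytes.
Track B: 22,050 × 1,140 × 3 × 4 = 301,644,000 bytes.
Track C: 32,000 × 1,140 × 2 × 2 = 145,920,000 bytes.
Total = 533,748,000 bytes = 533.75 MB.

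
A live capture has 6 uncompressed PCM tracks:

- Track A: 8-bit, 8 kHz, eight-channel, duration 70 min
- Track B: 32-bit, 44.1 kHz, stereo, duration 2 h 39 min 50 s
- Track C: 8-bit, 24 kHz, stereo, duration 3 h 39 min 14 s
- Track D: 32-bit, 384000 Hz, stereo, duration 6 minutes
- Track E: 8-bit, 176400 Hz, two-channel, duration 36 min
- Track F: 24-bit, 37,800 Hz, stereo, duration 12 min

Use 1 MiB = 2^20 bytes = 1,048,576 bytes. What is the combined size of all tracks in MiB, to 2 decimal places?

Track A: 70 min = 4,200 s; 8,000 × 4,200 × 1 × 8 = 268,800,000 bytes.
Track B: 2 h 39 min 50 s = 9,590 s; 44,100 × 9,590 × 4 × 2 = 3,383,352,000 bytes.
Track C: 3 h 39 min 14 s = 13,154 s; 24,000 × 13,154 × 1 × 2 = 631,392,000 bytes.
Track D: 6 minutes = 360 s; 384,000 × 360 × 4 × 2 = 1,105,920,000 bytes.
Track E: 36 min = 2,160 s; 176,400 × 2,160 × 1 × 2 = 762,048,000 bytes.
Track F: 12 min = 720 s; 37,800 × 720 × 3 × 2 = 163,296,000 bytes.
Total = 6,314,808,000 bytes = 6022.27 MiB.

6022.27 MiB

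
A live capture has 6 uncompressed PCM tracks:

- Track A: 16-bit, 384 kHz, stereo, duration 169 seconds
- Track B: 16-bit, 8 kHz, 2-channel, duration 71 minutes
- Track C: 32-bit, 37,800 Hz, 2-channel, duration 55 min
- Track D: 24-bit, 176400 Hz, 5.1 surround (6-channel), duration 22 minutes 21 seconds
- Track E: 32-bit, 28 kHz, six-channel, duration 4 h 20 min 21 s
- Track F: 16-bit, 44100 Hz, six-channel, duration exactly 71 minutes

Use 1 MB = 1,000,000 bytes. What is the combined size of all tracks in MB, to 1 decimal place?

Track A: 384,000 × 169 × 2 × 2 = 259,584,000 bytes.
Track B: 71 minutes = 4,260 s; 8,000 × 4,260 × 2 × 2 = 136,320,000 bytes.
Track C: 55 min = 3,300 s; 37,800 × 3,300 × 4 × 2 = 997,920,000 bytes.
Track D: 22 minutes 21 seconds = 1,341 s; 176,400 × 1,341 × 3 × 6 = 4,257,943,200 bytes.
Track E: 4 h 20 min 21 s = 15,621 s; 28,000 × 15,621 × 4 × 6 = 10,497,312,000 bytes.
Track F: exactly 71 minutes = 4,260 s; 44,100 × 4,260 × 2 × 6 = 2,254,392,000 bytes.
Total = 18,403,471,200 bytes = 18403.5 MB.

18403.5 MB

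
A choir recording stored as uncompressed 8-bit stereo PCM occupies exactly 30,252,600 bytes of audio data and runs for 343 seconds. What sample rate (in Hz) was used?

Bytes = sample_rate × seconds × bytes_per_sample × channels.
sample_rate = 30,252,600 / (343 × 1 × 2) = 30,252,600 / 686 = 44,100 Hz.

44,100 Hz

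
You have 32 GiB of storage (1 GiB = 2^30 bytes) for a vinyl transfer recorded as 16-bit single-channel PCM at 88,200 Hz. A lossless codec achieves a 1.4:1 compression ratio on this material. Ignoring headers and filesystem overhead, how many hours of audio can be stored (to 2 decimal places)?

75.75 hours

Uncompressed byte rate = 88,200 × 2 × 1 = 176,400 bytes/s.
After 1.4:1 compression, effective rate ≈ 126000 bytes/s.
Capacity = 32 × 1,073,741,824 = 34,359,738,368 bytes.
34,359,738,368 / effective rate ≈ 272696.34 s → 75.75 hours.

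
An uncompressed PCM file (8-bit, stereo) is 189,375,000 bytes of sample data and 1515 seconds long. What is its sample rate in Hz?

Bytes = sample_rate × seconds × bytes_per_sample × channels.
sample_rate = 189,375,000 / (1,515 × 1 × 2) = 189,375,000 / 3,030 = 62,500 Hz.

62,500 Hz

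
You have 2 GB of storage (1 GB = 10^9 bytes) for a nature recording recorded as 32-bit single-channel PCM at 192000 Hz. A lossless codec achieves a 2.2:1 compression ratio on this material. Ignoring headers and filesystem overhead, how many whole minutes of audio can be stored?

Uncompressed byte rate = 192,000 × 4 × 1 = 768,000 bytes/s.
After 2.2:1 compression, effective rate ≈ 349090.91 bytes/s.
Capacity = 2 × 1,000,000,000 = 2,000,000,000 bytes.
2,000,000,000 / effective rate ≈ 5729.17 s → 95 minutes.

95 minutes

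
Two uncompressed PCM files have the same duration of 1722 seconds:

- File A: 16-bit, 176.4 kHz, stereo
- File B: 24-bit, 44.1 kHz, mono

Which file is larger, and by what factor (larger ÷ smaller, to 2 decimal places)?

File A, by a factor of 5.33

File A: 176,400 × 2 × 2 = 705,600 bytes/s.
File B: 44,100 × 3 × 1 = 132,300 bytes/s.
File A is larger; ratio = 1,215,043,200 / 227,820,600 = 5.33.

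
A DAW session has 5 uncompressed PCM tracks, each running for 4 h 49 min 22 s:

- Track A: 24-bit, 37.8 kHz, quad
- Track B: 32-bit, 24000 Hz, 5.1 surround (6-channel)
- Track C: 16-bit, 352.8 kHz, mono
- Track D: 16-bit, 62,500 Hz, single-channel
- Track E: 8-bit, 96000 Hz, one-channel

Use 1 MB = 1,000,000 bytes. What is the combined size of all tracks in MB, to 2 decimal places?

33963.54 MB

4 h 49 min 22 s = 17,362 s.
Track A: 37,800 × 17,362 × 3 × 4 = 7,875,403,200 bytes.
Track B: 24,000 × 17,362 × 4 × 6 = 10,000,512,000 bytes.
Track C: 352,800 × 17,362 × 2 × 1 = 12,250,627,200 bytes.
Track D: 62,500 × 17,362 × 2 × 1 = 2,170,250,000 bytes.
Track E: 96,000 × 17,362 × 1 × 1 = 1,666,752,000 bytes.
Total = 33,963,544,400 bytes = 33963.54 MB.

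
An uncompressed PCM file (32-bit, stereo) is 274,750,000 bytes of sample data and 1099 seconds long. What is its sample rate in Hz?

Bytes = sample_rate × seconds × bytes_per_sample × channels.
sample_rate = 274,750,000 / (1,099 × 4 × 2) = 274,750,000 / 8,792 = 31,250 Hz.

31,250 Hz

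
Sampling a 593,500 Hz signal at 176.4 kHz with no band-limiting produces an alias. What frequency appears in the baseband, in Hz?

Nyquist = 176,400/2 = 88,200 Hz; 593,500 Hz exceeds it.
Alias = |593,500 − 3×176,400| = |593,500 − 529,200| = 64,300 Hz.

64,300 Hz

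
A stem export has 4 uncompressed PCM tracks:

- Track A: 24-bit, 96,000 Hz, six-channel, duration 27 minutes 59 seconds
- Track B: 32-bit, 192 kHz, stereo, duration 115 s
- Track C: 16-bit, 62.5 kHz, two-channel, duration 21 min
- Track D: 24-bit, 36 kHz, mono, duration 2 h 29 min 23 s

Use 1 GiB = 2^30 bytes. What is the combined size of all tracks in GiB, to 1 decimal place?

Track A: 27 minutes 59 seconds = 1,679 s; 96,000 × 1,679 × 3 × 6 = 2,901,312,000 bytes.
Track B: 192,000 × 115 × 4 × 2 = 176,640,000 bytes.
Track C: 21 min = 1,260 s; 62,500 × 1,260 × 2 × 2 = 315,000,000 bytes.
Track D: 2 h 29 min 23 s = 8,963 s; 36,000 × 8,963 × 3 × 1 = 968,004,000 bytes.
Total = 4,360,956,000 bytes = 4.1 GiB.

4.1 GiB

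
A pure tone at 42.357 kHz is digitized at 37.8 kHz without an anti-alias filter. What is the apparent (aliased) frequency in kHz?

Nyquist = 37,800/2 = 18,900 Hz; 42,357 Hz exceeds it.
Alias = |42,357 − 1×37,800| = |42,357 − 37,800| = 4,557 Hz = 4.557 kHz.

4.557 kHz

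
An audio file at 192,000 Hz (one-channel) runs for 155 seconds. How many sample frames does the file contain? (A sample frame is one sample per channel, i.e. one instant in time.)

29,760,000 sample frames

192,000 samples/s × 155 s = 29,760,000 frames.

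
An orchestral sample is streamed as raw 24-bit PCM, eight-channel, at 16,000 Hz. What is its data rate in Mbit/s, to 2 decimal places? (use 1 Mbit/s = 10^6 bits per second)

Bit rate = 16,000 × 24 × 8 = 3,072,000 bits/s.
= 3.07 Mbit/s.

3.07 Mbit/s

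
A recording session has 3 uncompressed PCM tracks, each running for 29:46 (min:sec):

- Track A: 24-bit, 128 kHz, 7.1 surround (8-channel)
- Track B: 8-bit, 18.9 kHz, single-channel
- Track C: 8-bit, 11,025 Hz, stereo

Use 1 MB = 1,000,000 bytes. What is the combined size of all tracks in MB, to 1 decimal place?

29:46 (min:sec) = 1,786 s.
Track A: 128,000 × 1,786 × 3 × 8 = 5,486,592,000 bytes.
Track B: 18,900 × 1,786 × 1 × 1 = 33,755,400 bytes.
Track C: 11,025 × 1,786 × 1 × 2 = 39,381,300 bytes.
Total = 5,559,728,700 bytes = 5559.7 MB.

5559.7 MB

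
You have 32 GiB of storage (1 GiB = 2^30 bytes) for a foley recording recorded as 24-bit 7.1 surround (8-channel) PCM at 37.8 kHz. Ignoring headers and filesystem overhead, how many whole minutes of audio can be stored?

Uncompressed byte rate = 37,800 × 3 × 8 = 907,200 bytes/s.
Capacity = 32 × 1,073,741,824 = 34,359,738,368 bytes.
34,359,738,368 / 907,200 ≈ 37874.49 s → 631 minutes.

631 minutes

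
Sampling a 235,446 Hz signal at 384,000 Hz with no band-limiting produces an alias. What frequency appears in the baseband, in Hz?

Nyquist = 384,000/2 = 192,000 Hz; 235,446 Hz exceeds it.
Alias = |235,446 − 1×384,000| = |235,446 − 384,000| = 148,554 Hz.

148,554 Hz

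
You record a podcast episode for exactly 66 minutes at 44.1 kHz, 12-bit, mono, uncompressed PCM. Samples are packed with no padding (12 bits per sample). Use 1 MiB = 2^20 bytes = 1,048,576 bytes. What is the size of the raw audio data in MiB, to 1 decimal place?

Duration = exactly 66 minutes = 3,960 s.
Bits = 44,100 × 3,960 × 12 × 1 = 2,095,632,000 bits = 261,954,000 bytes.
261,954,000 / 1,048,576 = 249.8 MiB.

249.8 MiB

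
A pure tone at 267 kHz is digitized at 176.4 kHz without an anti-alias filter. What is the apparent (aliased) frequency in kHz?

Nyquist = 176,400/2 = 88,200 Hz; 267,000 Hz exceeds it.
Alias = |267,000 − 2×176,400| = |267,000 − 352,800| = 85,800 Hz = 85.8 kHz.

85.8 kHz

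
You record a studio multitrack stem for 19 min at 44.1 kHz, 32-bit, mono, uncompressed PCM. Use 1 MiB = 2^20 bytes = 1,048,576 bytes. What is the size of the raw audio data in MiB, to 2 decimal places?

Duration = 19 min = 1,140 s.
Bytes = 44,100 samples/s × 1,140 s × 4 bytes/sample × 1 ch = 201,096,000 bytes.
201,096,000 / 1,048,576 = 191.78 MiB.

191.78 MiB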